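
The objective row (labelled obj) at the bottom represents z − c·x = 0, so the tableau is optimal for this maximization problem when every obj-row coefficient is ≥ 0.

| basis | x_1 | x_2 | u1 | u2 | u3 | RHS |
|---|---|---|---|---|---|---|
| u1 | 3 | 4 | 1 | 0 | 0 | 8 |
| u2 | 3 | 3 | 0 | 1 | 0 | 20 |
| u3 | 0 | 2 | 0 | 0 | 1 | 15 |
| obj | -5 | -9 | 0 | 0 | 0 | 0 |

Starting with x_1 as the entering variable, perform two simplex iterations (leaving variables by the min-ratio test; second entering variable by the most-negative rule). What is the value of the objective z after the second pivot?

Ratio test on column x_1 — row 1: 8/3 = 8/3; row 2: 20/3 = 20/3; row 3: entry 0 ≤ 0. Minimum is 8/3 at row 1 (u1 leaves); pivot element 3.
Pivot on row 1; the obj-row RHS becomes 0 − (-5)·(8/3) = 40/3.
Next entering variable (most negative obj-row entry -7/3): x_2.
Ratio test on column x_2 — row 1: (8/3)/(4/3) = 2; row 2: entry -1 ≤ 0; row 3: 15/2 = 15/2. Minimum is 2 at row 1 (x_1 leaves); pivot element 4/3.
After the second pivot the obj-row RHS is 40/3 − (-7/3)·2 = 18.

18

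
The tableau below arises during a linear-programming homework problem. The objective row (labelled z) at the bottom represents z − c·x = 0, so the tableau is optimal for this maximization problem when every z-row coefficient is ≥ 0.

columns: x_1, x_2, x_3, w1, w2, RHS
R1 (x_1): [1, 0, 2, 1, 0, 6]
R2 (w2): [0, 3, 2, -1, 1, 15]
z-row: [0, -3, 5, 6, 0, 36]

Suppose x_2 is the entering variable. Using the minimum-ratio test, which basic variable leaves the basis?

w2

Column x_2 entries and ratios — x_1: 0 ≤ 0, skip; w2: 15/3 = 5.
Smallest ratio is 5 in the row of w2, so w2 leaves.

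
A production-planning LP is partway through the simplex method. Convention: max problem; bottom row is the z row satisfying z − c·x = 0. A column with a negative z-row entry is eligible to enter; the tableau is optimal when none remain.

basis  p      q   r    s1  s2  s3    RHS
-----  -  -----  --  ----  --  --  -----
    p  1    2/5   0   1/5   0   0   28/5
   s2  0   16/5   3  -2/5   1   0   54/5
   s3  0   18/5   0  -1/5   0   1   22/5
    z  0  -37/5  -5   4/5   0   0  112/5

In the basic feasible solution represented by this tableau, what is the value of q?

0

q is not in the basis, so in the current basic feasible solution q = 0.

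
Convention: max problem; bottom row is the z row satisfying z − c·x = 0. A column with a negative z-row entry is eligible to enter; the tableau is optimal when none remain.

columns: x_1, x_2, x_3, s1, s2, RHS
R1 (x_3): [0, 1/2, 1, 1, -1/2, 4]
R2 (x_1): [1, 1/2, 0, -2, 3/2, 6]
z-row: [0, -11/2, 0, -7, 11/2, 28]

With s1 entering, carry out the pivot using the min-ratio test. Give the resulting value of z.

Ratio test on column s1 — row 1: 4/1 = 4; row 2: entry -2 ≤ 0. Minimum is 4 at row 1 (x_3 leaves); pivot element 1.
Pivot on row 1; the z-row RHS becomes 28 − (-7)·4 = 56.

56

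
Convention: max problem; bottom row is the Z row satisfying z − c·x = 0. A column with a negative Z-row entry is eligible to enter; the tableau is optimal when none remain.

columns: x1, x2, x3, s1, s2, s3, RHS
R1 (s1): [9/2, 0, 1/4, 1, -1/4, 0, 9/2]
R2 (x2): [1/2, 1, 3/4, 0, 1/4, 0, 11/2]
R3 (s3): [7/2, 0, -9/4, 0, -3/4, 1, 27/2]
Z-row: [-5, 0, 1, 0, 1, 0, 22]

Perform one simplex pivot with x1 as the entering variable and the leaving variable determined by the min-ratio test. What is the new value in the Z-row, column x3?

23/18

Ratio test on column x1 — row 1: (9/2)/(9/2) = 1; row 2: (11/2)/(1/2) = 11; row 3: (27/2)/(7/2) = 27/7. Minimum is 1 at row 1 (s1 leaves); pivot element 9/2.
Divide row 1 by 9/2; eliminate column x1 from the other rows.
Z-row update in column x3: 1 − (-5)·(1/18) = 23/18.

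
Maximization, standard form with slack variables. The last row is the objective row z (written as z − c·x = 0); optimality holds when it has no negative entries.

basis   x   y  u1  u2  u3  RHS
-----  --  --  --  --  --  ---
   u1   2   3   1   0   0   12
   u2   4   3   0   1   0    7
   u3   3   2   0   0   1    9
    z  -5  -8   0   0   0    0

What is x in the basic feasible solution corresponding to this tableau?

x is not in the basis, so in the current basic feasible solution x = 0.

0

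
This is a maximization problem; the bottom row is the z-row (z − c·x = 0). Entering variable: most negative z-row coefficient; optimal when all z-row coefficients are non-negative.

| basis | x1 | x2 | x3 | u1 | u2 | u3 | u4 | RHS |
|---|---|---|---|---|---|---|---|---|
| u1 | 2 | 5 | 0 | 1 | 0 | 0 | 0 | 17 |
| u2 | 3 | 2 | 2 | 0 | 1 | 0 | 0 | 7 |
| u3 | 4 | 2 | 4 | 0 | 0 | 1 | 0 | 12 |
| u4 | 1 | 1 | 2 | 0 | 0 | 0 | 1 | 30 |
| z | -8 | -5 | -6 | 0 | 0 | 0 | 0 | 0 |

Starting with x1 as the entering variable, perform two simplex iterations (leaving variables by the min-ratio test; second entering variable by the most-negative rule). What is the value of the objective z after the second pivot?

Ratio test on column x1 — row 1: 17/2 = 17/2; row 2: 7/3 = 7/3; row 3: 12/4 = 3; row 4: 30/1 = 30. Minimum is 7/3 at row 2 (u2 leaves); pivot element 3.
Pivot on row 2; the z-row RHS becomes 0 − (-8)·(7/3) = 56/3.
Next entering variable (most negative z-row entry -2/3): x3.
Ratio test on column x3 — row 1: entry -4/3 ≤ 0; row 2: (7/3)/(2/3) = 7/2; row 3: (8/3)/(4/3) = 2; row 4: (83/3)/(4/3) = 83/4. Minimum is 2 at row 3 (u3 leaves); pivot element 4/3.
After the second pivot the z-row RHS is 56/3 − (-2/3)·2 = 20.

20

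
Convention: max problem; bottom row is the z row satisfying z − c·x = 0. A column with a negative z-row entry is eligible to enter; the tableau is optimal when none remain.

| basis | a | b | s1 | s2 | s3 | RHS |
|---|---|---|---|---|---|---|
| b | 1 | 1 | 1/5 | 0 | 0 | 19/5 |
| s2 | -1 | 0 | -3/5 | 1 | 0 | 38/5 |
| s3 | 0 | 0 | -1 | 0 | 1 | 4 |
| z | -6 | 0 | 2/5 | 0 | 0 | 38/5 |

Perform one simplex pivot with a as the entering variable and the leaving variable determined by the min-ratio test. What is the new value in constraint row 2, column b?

Ratio test on column a — row 1: (19/5)/1 = 19/5; row 2: entry -1 ≤ 0; row 3: entry 0 ≤ 0. Minimum is 19/5 at row 1 (b leaves); pivot element 1.
Divide row 1 by 1; eliminate column a from the other rows.
Row 2 update in column b: 0 − (-1)·1 = 1.

1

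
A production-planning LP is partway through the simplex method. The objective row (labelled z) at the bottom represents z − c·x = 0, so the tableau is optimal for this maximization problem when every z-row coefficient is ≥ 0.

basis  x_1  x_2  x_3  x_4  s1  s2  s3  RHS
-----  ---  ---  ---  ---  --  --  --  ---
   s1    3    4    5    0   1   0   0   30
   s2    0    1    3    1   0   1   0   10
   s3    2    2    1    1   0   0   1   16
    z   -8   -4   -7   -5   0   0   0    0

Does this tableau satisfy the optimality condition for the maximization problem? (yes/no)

The z-row has a negative entry -8 in column x_1, so it is not optimal.

no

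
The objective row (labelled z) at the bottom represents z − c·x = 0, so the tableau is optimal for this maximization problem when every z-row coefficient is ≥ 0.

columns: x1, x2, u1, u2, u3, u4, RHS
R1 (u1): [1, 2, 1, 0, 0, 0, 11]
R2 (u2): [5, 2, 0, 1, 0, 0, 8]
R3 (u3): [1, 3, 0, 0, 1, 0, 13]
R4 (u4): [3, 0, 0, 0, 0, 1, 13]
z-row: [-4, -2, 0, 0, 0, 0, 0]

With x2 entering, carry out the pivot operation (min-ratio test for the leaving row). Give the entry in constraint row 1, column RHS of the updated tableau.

Ratio test on column x2 — row 1: 11/2 = 11/2; row 2: 8/2 = 4; row 3: 13/3 = 13/3; row 4: entry 0 ≤ 0. Minimum is 4 at row 2 (u2 leaves); pivot element 2.
Divide row 2 by 2; eliminate column x2 from the other rows.
Row 1 update in column RHS: 11 − 2·4 = 3.

3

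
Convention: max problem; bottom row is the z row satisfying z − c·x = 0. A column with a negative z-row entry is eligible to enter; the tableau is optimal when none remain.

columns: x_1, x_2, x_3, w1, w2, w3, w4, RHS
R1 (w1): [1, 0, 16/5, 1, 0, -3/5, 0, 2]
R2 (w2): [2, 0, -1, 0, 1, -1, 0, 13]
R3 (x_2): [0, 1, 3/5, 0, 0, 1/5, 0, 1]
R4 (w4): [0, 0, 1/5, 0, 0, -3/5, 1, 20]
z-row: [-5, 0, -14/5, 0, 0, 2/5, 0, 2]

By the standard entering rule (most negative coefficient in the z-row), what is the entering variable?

Negative z-row entries: x_1: -5, x_3: -14/5.
The most negative is -5 in column x_1, so x_1 enters.

x_1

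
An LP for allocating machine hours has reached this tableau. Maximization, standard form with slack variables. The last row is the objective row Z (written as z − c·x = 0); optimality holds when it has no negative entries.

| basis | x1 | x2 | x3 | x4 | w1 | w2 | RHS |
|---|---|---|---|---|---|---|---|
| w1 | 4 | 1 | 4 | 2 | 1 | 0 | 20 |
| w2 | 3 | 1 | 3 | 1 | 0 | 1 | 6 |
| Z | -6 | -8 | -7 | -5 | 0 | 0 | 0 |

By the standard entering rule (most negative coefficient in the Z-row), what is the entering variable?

x2

Negative Z-row entries: x1: -6, x2: -8, x3: -7, x4: -5.
The most negative is -8 in column x2, so x2 enters.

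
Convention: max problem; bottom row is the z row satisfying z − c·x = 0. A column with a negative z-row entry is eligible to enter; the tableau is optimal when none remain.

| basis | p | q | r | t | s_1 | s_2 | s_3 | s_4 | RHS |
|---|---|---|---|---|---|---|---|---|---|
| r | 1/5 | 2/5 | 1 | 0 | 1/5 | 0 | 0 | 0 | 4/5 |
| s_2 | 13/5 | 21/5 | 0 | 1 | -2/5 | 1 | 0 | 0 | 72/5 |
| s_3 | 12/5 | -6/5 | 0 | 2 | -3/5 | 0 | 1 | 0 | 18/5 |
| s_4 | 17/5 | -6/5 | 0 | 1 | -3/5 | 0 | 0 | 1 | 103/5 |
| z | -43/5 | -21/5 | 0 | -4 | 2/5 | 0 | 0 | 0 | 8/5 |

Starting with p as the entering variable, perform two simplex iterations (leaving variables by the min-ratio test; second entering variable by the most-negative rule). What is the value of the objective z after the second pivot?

Ratio test on column p — row 1: (4/5)/(1/5) = 4; row 2: (72/5)/(13/5) = 72/13; row 3: (18/5)/(12/5) = 3/2; row 4: (103/5)/(17/5) = 103/17. Minimum is 3/2 at row 3 (s_3 leaves); pivot element 12/5.
Pivot on row 3; the z-row RHS becomes 8/5 − (-43/5)·(3/2) = 29/2.
Next entering variable (most negative z-row entry -17/2): q.
Ratio test on column q — row 1: (1/2)/(1/2) = 1; row 2: (21/2)/(11/2) = 21/11; row 3: entry -1/2 ≤ 0; row 4: (31/2)/(1/2) = 31. Minimum is 1 at row 1 (r leaves); pivot element 1/2.
After the second pivot the z-row RHS is 29/2 − (-17/2)·1 = 23.

23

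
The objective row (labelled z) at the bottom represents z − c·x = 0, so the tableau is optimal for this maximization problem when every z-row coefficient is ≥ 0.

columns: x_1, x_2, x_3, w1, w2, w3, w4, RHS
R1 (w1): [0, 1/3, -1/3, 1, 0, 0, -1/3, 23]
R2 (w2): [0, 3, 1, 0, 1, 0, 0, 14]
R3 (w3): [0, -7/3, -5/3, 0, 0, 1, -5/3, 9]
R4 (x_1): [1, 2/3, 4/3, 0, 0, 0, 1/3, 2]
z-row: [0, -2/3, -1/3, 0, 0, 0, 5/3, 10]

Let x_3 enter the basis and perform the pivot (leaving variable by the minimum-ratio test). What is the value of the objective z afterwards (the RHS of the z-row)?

Ratio test on column x_3 — row 1: entry -1/3 ≤ 0; row 2: 14/1 = 14; row 3: entry -5/3 ≤ 0; row 4: 2/(4/3) = 3/2. Minimum is 3/2 at row 4 (x_1 leaves); pivot element 4/3.
Pivot on row 4; the z-row RHS becomes 10 − (-1/3)·(3/2) = 21/2.

21/2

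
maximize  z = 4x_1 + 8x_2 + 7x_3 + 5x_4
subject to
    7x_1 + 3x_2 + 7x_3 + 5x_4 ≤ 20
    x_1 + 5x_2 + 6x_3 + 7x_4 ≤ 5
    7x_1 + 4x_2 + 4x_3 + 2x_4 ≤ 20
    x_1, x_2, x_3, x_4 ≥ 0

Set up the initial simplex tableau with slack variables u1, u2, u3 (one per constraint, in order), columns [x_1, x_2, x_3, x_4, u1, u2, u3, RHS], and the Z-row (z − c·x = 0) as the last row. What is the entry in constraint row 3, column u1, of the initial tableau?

Slack u1 belongs to constraint 1; its column is the unit vector e_1, so the entry in row 3 is 0.

0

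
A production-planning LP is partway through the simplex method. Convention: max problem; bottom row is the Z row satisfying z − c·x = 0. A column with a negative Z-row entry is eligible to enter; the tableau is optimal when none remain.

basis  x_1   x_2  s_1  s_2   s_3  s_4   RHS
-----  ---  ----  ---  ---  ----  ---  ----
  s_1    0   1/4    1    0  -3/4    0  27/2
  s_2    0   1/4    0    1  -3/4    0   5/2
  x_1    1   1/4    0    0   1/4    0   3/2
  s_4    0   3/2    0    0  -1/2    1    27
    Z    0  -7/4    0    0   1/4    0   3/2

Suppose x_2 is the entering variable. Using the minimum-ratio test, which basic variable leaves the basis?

x_1

Column x_2 entries and ratios — s_1: (27/2)/(1/4) = 54; s_2: (5/2)/(1/4) = 10; x_1: (3/2)/(1/4) = 6; s_4: 27/(3/2) = 18.
Smallest ratio is 6 in the row of x_1, so x_1 leaves.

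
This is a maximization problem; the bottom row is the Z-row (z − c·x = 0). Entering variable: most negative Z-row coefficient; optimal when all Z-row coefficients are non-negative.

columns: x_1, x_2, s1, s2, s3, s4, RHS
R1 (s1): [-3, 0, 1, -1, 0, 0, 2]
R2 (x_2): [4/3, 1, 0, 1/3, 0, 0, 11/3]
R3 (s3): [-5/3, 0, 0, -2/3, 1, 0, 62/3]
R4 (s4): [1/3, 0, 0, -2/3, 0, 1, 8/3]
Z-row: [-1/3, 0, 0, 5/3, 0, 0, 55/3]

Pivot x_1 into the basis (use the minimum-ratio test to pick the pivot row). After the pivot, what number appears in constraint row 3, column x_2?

Ratio test on column x_1 — row 1: entry -3 ≤ 0; row 2: (11/3)/(4/3) = 11/4; row 3: entry -5/3 ≤ 0; row 4: (8/3)/(1/3) = 8. Minimum is 11/4 at row 2 (x_2 leaves); pivot element 4/3.
Divide row 2 by 4/3; eliminate column x_1 from the other rows.
Row 3 update in column x_2: 0 − (-5/3)·(3/4) = 5/4.

5/4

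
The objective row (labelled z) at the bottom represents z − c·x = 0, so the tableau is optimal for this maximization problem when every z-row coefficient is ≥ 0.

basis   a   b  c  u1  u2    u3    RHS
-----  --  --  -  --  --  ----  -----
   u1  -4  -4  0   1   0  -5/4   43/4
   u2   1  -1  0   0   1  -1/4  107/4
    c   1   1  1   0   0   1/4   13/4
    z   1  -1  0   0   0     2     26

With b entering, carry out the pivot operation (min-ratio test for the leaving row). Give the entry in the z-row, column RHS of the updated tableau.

117/4

Ratio test on column b — row 1: entry -4 ≤ 0; row 2: entry -1 ≤ 0; row 3: (13/4)/1 = 13/4. Minimum is 13/4 at row 3 (c leaves); pivot element 1.
Divide row 3 by 1; eliminate column b from the other rows.
z-row update in column RHS: 26 − (-1)·(13/4) = 117/4.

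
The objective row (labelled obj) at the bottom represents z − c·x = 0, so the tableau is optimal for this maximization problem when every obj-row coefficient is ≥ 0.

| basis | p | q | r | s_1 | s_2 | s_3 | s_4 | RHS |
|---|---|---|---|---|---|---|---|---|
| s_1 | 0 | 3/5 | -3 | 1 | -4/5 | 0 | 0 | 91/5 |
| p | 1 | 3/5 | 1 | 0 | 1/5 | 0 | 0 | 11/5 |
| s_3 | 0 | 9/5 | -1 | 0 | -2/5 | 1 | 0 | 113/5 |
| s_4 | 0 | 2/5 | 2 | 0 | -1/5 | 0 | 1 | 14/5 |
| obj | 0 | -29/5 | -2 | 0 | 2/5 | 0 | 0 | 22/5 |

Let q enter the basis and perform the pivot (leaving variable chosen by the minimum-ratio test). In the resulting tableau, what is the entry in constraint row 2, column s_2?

1/3

Ratio test on column q — row 1: (91/5)/(3/5) = 91/3; row 2: (11/5)/(3/5) = 11/3; row 3: (113/5)/(9/5) = 113/9; row 4: (14/5)/(2/5) = 7. Minimum is 11/3 at row 2 (p leaves); pivot element 3/5.
Divide row 2 by 3/5; eliminate column q from the other rows.
In the new row 2, the s_2 entry is the old entry divided by the pivot: (1/5)/(3/5) = 1/3.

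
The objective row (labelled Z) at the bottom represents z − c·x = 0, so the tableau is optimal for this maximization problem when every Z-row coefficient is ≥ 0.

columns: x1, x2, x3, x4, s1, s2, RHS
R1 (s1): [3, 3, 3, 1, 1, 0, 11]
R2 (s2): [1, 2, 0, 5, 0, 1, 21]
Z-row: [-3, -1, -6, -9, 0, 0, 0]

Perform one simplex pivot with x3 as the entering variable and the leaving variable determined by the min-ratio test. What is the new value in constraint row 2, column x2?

Ratio test on column x3 — row 1: 11/3 = 11/3; row 2: entry 0 ≤ 0. Minimum is 11/3 at row 1 (s1 leaves); pivot element 3.
Divide row 1 by 3; eliminate column x3 from the other rows.
Row 2 update in column x2: 2 − 0·1 = 2.

2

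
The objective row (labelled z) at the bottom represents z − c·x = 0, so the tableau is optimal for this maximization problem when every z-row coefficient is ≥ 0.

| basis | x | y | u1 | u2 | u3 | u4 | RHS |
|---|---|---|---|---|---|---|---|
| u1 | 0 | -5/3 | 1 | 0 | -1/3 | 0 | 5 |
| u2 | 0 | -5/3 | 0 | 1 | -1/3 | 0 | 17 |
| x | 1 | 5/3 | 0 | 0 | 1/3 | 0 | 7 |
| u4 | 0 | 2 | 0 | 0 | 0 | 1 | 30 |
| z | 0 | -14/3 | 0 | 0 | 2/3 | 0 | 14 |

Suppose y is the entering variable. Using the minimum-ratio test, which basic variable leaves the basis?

Column y entries and ratios — u1: -5/3 ≤ 0, skip; u2: -5/3 ≤ 0, skip; x: 7/(5/3) = 21/5; u4: 30/2 = 15.
Smallest ratio is 21/5 in the row of x, so x leaves.

x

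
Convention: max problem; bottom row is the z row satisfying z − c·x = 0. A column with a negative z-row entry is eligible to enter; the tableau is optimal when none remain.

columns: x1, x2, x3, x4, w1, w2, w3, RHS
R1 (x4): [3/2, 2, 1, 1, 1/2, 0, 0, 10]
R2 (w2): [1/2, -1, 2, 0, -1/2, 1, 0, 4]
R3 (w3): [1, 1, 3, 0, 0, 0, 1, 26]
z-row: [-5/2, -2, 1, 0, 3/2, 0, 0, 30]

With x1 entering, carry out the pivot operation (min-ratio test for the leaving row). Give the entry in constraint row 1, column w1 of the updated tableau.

1/3

Ratio test on column x1 — row 1: 10/(3/2) = 20/3; row 2: 4/(1/2) = 8; row 3: 26/1 = 26. Minimum is 20/3 at row 1 (x4 leaves); pivot element 3/2.
Divide row 1 by 3/2; eliminate column x1 from the other rows.
In the new row 1, the w1 entry is the old entry divided by the pivot: (1/2)/(3/2) = 1/3.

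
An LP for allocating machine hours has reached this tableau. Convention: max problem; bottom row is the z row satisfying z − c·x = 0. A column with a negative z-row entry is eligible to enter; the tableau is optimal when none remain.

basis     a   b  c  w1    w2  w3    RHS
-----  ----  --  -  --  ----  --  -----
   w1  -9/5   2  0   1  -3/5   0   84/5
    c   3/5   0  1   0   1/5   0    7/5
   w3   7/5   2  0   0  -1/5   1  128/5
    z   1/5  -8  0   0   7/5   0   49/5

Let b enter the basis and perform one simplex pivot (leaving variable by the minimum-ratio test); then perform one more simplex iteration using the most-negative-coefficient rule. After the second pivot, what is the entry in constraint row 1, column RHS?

Ratio test on column b — row 1: (84/5)/2 = 42/5; row 2: entry 0 ≤ 0; row 3: (128/5)/2 = 64/5. Minimum is 42/5 at row 1 (w1 leaves); pivot element 2.
Divide row 1 by 2; eliminate column b from the other rows.
Second iteration: most negative z-row entry is -7 in column a, so a enters.
Ratio test on column a — row 1: entry -9/10 ≤ 0; row 2: (7/5)/(3/5) = 7/3; row 3: (44/5)/(16/5) = 11/4. Minimum is 7/3 at row 2 (c leaves); pivot element 3/5.
Divide row 2 by 3/5; eliminate column a from the other rows.
After both pivots, the entry at constraint row 1, column RHS is 21/2.

21/2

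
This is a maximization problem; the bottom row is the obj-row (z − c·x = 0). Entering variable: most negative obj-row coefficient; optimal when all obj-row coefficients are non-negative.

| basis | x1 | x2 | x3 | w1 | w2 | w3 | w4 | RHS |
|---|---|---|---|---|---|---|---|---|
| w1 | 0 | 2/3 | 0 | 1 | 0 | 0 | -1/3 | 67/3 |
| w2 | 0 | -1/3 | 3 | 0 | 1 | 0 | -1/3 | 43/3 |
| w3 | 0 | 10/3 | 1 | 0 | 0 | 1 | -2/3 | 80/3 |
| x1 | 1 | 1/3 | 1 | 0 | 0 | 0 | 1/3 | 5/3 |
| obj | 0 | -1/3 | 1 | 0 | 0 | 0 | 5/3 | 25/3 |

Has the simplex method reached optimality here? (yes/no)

no

The obj-row has a negative entry -1/3 in column x2, so it is not optimal.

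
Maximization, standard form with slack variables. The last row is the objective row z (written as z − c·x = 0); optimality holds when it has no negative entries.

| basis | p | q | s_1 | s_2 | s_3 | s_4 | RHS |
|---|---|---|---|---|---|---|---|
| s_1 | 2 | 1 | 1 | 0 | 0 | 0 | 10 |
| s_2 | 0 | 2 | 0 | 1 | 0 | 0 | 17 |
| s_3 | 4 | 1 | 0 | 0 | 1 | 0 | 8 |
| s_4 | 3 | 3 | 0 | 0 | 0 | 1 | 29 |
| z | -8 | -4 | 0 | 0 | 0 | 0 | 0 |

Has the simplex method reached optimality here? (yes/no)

The z-row has a negative entry -8 in column p, so it is not optimal.

no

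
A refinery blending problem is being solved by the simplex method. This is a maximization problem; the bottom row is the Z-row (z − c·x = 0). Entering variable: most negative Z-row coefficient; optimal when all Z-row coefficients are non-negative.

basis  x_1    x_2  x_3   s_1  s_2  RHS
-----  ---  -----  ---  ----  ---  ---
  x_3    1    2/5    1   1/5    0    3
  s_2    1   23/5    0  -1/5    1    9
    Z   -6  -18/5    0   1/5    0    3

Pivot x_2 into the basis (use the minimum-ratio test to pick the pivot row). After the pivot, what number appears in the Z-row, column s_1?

1/23

Ratio test on column x_2 — row 1: 3/(2/5) = 15/2; row 2: 9/(23/5) = 45/23. Minimum is 45/23 at row 2 (s_2 leaves); pivot element 23/5.
Divide row 2 by 23/5; eliminate column x_2 from the other rows.
Z-row update in column s_1: 1/5 − (-18/5)·(-1/23) = 1/23.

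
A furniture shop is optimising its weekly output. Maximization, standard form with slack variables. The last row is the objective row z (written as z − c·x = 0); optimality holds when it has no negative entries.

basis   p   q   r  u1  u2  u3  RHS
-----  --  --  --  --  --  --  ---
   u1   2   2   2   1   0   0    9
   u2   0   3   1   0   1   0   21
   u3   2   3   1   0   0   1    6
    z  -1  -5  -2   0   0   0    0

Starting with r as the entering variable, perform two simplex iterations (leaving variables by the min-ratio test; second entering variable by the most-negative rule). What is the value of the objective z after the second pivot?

Ratio test on column r — row 1: 9/2 = 9/2; row 2: 21/1 = 21; row 3: 6/1 = 6. Minimum is 9/2 at row 1 (u1 leaves); pivot element 2.
Pivot on row 1; the z-row RHS becomes 0 − (-2)·(9/2) = 9.
Next entering variable (most negative z-row entry -3): q.
Ratio test on column q — row 1: (9/2)/1 = 9/2; row 2: (33/2)/2 = 33/4; row 3: (3/2)/2 = 3/4. Minimum is 3/4 at row 3 (u3 leaves); pivot element 2.
After the second pivot the z-row RHS is 9 − (-3)·(3/4) = 45/4.

45/4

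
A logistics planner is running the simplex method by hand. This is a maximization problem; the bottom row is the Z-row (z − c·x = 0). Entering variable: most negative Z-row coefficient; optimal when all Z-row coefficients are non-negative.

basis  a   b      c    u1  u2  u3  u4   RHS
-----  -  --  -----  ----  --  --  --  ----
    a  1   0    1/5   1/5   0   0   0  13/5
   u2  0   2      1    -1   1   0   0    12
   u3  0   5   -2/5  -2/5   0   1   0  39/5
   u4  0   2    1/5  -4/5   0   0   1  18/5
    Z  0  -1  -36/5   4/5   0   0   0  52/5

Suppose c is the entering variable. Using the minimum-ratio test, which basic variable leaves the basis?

u2

Column c entries and ratios — a: (13/5)/(1/5) = 13; u2: 12/1 = 12; u3: -2/5 ≤ 0, skip; u4: (18/5)/(1/5) = 18.
Smallest ratio is 12 in the row of u2, so u2 leaves.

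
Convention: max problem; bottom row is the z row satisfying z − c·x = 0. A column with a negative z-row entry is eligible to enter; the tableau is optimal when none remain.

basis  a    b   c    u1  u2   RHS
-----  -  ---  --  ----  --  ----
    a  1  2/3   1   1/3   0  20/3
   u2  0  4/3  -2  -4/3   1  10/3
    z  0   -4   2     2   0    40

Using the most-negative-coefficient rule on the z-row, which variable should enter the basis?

b

Negative z-row entries: b: -4.
The most negative is -4 in column b, so b enters.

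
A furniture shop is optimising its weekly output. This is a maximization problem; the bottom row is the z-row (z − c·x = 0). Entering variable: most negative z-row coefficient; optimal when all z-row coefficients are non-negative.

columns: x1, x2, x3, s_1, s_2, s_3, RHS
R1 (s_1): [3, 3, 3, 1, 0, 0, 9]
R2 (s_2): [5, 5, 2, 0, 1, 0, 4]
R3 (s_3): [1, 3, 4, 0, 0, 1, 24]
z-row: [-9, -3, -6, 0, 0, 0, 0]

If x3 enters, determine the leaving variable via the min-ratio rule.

Column x3 entries and ratios — s_1: 9/3 = 3; s_2: 4/2 = 2; s_3: 24/4 = 6.
Smallest ratio is 2 in the row of s_2, so s_2 leaves.

s_2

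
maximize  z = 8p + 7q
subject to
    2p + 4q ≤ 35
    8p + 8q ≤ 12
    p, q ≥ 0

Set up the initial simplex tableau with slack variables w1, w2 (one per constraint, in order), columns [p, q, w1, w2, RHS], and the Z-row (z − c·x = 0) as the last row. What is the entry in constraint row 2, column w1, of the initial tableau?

0

Slack w1 belongs to constraint 1; its column is the unit vector e_1, so the entry in row 2 is 0.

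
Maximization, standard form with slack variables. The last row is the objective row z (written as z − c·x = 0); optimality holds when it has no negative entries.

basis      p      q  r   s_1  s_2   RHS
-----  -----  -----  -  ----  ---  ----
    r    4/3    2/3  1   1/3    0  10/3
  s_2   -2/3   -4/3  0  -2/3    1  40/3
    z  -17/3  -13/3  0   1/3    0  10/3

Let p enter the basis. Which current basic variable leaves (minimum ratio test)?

Column p entries and ratios — r: (10/3)/(4/3) = 5/2; s_2: -2/3 ≤ 0, skip.
Smallest ratio is 5/2 in the row of r, so r leaves.

r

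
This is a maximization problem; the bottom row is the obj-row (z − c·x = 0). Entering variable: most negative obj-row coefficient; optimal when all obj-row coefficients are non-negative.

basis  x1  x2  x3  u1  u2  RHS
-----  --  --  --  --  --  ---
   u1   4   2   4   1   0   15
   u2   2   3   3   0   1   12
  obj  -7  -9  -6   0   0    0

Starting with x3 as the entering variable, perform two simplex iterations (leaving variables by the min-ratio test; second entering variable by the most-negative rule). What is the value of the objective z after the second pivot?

51/2

Ratio test on column x3 — row 1: 15/4 = 15/4; row 2: 12/3 = 4. Minimum is 15/4 at row 1 (u1 leaves); pivot element 4.
Pivot on row 1; the obj-row RHS becomes 0 − (-6)·(15/4) = 45/2.
Next entering variable (most negative obj-row entry -6): x2.
Ratio test on column x2 — row 1: (15/4)/(1/2) = 15/2; row 2: (3/4)/(3/2) = 1/2. Minimum is 1/2 at row 2 (u2 leaves); pivot element 3/2.
After the second pivot the obj-row RHS is 45/2 − (-6)·(1/2) = 51/2.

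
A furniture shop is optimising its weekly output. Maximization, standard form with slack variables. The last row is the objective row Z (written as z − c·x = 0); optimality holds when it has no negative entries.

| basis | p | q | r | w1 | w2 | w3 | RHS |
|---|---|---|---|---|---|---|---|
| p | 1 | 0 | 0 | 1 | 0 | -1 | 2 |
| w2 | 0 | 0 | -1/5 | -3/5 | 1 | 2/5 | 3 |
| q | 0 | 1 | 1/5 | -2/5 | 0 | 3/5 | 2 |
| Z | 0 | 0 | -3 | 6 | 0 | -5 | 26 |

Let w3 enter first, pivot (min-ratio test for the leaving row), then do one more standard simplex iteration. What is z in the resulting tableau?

Ratio test on column w3 — row 1: entry -1 ≤ 0; row 2: 3/(2/5) = 15/2; row 3: 2/(3/5) = 10/3. Minimum is 10/3 at row 3 (q leaves); pivot element 3/5.
Pivot on row 3; the Z-row RHS becomes 26 − (-5)·(10/3) = 128/3.
Next entering variable (most negative Z-row entry -4/3): r.
Ratio test on column r — row 1: (16/3)/(1/3) = 16; row 2: entry -1/3 ≤ 0; row 3: (10/3)/(1/3) = 10. Minimum is 10 at row 3 (w3 leaves); pivot element 1/3.
After the second pivot the Z-row RHS is 128/3 − (-4/3)·10 = 56.

56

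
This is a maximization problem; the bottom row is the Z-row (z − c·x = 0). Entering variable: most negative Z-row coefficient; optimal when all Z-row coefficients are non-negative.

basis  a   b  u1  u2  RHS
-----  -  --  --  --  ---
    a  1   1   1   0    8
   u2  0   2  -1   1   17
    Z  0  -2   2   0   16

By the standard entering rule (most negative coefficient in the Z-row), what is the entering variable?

Negative Z-row entries: b: -2.
The most negative is -2 in column b, so b enters.

b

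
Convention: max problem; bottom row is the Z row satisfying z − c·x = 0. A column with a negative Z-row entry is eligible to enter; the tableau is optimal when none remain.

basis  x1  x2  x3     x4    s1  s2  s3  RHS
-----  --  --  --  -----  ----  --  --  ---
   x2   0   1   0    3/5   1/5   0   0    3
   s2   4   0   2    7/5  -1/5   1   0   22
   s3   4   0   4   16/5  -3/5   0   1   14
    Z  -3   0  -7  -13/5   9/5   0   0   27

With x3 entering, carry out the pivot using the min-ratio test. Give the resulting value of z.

Ratio test on column x3 — row 1: entry 0 ≤ 0; row 2: 22/2 = 11; row 3: 14/4 = 7/2. Minimum is 7/2 at row 3 (s3 leaves); pivot element 4.
Pivot on row 3; the Z-row RHS becomes 27 − (-7)·(7/2) = 103/2.

103/2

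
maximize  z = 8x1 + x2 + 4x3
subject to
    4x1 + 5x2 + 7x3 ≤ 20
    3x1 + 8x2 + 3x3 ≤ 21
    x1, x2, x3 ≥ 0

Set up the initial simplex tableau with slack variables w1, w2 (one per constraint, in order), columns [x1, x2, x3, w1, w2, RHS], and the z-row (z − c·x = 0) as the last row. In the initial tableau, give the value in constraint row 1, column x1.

4

Constraint 1 has coefficient 4 on x1.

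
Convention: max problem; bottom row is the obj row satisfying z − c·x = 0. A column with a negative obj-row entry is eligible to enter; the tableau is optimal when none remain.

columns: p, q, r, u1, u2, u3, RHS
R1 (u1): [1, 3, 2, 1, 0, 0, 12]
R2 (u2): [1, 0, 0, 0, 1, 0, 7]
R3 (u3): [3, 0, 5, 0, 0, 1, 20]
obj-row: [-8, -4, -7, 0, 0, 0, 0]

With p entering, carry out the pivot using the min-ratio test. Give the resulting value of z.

160/3

Ratio test on column p — row 1: 12/1 = 12; row 2: 7/1 = 7; row 3: 20/3 = 20/3. Minimum is 20/3 at row 3 (u3 leaves); pivot element 3.
Pivot on row 3; the obj-row RHS becomes 0 − (-8)·(20/3) = 160/3.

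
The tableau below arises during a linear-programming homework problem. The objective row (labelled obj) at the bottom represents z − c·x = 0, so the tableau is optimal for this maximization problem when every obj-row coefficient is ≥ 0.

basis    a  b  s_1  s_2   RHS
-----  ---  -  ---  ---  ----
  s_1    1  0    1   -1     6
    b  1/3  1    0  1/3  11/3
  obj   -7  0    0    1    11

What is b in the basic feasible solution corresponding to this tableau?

b is basic (row 2); its value is the RHS of that row, 11/3.

11/3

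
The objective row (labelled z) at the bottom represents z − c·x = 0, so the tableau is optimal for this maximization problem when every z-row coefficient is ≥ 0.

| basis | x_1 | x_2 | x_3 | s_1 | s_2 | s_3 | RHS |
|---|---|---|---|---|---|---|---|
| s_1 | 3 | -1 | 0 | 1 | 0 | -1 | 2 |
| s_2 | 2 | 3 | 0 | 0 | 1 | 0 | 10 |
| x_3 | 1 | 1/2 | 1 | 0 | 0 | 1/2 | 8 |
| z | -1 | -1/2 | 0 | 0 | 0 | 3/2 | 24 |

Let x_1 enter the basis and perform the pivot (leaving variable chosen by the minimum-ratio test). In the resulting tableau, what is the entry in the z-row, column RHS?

74/3

Ratio test on column x_1 — row 1: 2/3 = 2/3; row 2: 10/2 = 5; row 3: 8/1 = 8. Minimum is 2/3 at row 1 (s_1 leaves); pivot element 3.
Divide row 1 by 3; eliminate column x_1 from the other rows.
z-row update in column RHS: 24 − (-1)·(2/3) = 74/3.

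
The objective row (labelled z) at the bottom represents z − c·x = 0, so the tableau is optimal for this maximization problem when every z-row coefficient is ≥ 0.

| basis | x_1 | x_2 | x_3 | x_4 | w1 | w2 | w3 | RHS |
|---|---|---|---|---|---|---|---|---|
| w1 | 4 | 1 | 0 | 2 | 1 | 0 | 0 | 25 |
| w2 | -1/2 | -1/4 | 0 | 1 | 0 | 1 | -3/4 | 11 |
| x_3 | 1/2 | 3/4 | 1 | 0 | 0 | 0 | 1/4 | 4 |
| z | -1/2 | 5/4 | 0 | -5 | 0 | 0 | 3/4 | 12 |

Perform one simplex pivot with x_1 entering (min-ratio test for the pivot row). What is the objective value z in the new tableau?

Ratio test on column x_1 — row 1: 25/4 = 25/4; row 2: entry -1/2 ≤ 0; row 3: 4/(1/2) = 8. Minimum is 25/4 at row 1 (w1 leaves); pivot element 4.
Pivot on row 1; the z-row RHS becomes 12 − (-1/2)·(25/4) = 121/8.

121/8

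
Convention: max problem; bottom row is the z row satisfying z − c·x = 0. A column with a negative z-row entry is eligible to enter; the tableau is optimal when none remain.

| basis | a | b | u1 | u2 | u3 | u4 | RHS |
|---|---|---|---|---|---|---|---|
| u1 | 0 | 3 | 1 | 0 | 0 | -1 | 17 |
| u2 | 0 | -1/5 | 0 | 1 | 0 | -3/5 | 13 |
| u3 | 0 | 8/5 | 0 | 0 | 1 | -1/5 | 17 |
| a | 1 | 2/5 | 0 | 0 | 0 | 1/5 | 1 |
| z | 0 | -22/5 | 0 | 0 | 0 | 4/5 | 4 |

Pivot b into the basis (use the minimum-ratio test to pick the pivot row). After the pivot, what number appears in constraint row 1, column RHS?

19/2

Ratio test on column b — row 1: 17/3 = 17/3; row 2: entry -1/5 ≤ 0; row 3: 17/(8/5) = 85/8; row 4: 1/(2/5) = 5/2. Minimum is 5/2 at row 4 (a leaves); pivot element 2/5.
Divide row 4 by 2/5; eliminate column b from the other rows.
Row 1 update in column RHS: 17 − 3·(5/2) = 19/2.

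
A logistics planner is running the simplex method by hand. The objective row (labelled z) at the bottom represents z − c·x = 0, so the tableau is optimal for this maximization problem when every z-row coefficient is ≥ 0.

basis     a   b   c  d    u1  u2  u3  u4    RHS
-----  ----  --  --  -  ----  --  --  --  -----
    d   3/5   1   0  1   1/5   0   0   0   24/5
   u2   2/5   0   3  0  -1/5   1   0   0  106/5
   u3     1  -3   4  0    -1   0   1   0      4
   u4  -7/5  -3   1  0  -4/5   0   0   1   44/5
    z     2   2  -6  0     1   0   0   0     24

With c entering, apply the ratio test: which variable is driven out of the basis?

Column c entries and ratios — d: 0 ≤ 0, skip; u2: (106/5)/3 = 106/15; u3: 4/4 = 1; u4: (44/5)/1 = 44/5.
Smallest ratio is 1 in the row of u3, so u3 leaves.

u3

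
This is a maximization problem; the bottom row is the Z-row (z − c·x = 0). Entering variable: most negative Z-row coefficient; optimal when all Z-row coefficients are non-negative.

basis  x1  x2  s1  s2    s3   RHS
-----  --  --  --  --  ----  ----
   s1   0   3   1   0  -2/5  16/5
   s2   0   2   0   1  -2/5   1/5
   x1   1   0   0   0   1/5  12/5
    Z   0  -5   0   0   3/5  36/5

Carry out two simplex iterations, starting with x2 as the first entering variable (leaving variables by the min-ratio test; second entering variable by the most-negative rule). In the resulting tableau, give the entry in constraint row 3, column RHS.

12

Ratio test on column x2 — row 1: (16/5)/3 = 16/15; row 2: (1/5)/2 = 1/10; row 3: entry 0 ≤ 0. Minimum is 1/10 at row 2 (s2 leaves); pivot element 2.
Divide row 2 by 2; eliminate column x2 from the other rows.
Second iteration: most negative Z-row entry is -2/5 in column s3, so s3 enters.
Ratio test on column s3 — row 1: (29/10)/(1/5) = 29/2; row 2: entry -1/5 ≤ 0; row 3: (12/5)/(1/5) = 12. Minimum is 12 at row 3 (x1 leaves); pivot element 1/5.
Divide row 3 by 1/5; eliminate column s3 from the other rows.
After both pivots, the entry at constraint row 3, column RHS is 12.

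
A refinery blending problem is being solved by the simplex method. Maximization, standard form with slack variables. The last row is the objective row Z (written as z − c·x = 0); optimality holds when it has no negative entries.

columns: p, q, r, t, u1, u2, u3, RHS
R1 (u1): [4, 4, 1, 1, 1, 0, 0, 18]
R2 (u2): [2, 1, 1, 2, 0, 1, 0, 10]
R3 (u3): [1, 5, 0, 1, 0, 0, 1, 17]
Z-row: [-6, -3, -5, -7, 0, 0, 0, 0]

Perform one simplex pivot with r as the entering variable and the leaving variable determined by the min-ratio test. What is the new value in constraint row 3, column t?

1

Ratio test on column r — row 1: 18/1 = 18; row 2: 10/1 = 10; row 3: entry 0 ≤ 0. Minimum is 10 at row 2 (u2 leaves); pivot element 1.
Divide row 2 by 1; eliminate column r from the other rows.
Row 3 update in column t: 1 − 0·2 = 1.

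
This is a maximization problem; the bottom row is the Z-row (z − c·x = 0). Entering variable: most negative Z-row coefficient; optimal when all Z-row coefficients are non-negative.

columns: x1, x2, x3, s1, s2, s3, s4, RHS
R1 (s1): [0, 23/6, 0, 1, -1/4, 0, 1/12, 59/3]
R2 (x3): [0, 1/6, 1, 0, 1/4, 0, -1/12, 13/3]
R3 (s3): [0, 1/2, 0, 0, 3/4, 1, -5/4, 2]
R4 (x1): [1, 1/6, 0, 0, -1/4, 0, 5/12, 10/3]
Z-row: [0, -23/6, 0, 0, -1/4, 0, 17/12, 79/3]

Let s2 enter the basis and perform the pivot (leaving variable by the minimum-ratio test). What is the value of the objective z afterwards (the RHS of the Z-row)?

Ratio test on column s2 — row 1: entry -1/4 ≤ 0; row 2: (13/3)/(1/4) = 52/3; row 3: 2/(3/4) = 8/3; row 4: entry -1/4 ≤ 0. Minimum is 8/3 at row 3 (s3 leaves); pivot element 3/4.
Pivot on row 3; the Z-row RHS becomes 79/3 − (-1/4)·(8/3) = 27.

27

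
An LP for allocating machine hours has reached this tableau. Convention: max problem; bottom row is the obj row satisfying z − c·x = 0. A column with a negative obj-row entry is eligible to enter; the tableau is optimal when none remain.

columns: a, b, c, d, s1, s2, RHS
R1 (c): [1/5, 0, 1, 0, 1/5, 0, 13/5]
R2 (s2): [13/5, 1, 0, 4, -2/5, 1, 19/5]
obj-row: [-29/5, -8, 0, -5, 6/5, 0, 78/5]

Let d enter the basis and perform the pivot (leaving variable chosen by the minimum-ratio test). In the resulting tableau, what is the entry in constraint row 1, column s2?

Ratio test on column d — row 1: entry 0 ≤ 0; row 2: (19/5)/4 = 19/20. Minimum is 19/20 at row 2 (s2 leaves); pivot element 4.
Divide row 2 by 4; eliminate column d from the other rows.
Row 1 update in column s2: 0 − 0·(1/4) = 0.

0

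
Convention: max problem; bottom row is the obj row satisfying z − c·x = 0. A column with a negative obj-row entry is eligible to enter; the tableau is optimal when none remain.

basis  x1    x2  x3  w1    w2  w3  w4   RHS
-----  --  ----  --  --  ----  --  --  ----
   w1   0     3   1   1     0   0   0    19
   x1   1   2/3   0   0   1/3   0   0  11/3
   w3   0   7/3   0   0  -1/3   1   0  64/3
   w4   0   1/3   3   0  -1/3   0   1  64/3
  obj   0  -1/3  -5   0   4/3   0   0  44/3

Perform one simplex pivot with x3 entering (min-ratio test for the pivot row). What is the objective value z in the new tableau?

452/9

Ratio test on column x3 — row 1: 19/1 = 19; row 2: entry 0 ≤ 0; row 3: entry 0 ≤ 0; row 4: (64/3)/3 = 64/9. Minimum is 64/9 at row 4 (w4 leaves); pivot element 3.
Pivot on row 4; the obj-row RHS becomes 44/3 − (-5)·(64/9) = 452/9.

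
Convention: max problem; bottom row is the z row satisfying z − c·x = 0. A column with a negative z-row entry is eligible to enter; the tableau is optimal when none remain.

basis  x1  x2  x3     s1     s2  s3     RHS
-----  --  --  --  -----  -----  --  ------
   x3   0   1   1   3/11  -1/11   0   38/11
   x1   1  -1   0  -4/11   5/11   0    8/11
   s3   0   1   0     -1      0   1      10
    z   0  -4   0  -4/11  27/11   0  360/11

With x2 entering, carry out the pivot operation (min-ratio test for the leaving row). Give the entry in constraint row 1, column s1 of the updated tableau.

Ratio test on column x2 — row 1: (38/11)/1 = 38/11; row 2: entry -1 ≤ 0; row 3: 10/1 = 10. Minimum is 38/11 at row 1 (x3 leaves); pivot element 1.
Divide row 1 by 1; eliminate column x2 from the other rows.
In the new row 1, the s1 entry is the old entry divided by the pivot: (3/11)/1 = 3/11.

3/11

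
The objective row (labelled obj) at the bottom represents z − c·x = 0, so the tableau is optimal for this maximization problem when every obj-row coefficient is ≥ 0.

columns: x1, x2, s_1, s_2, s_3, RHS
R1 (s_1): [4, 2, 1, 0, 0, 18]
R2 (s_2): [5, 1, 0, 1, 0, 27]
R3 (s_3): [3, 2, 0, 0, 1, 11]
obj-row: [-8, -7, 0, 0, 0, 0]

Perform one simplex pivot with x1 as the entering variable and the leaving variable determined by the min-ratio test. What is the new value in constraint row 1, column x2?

-2/3

Ratio test on column x1 — row 1: 18/4 = 9/2; row 2: 27/5 = 27/5; row 3: 11/3 = 11/3. Minimum is 11/3 at row 3 (s_3 leaves); pivot element 3.
Divide row 3 by 3; eliminate column x1 from the other rows.
Row 1 update in column x2: 2 − 4·(2/3) = -2/3.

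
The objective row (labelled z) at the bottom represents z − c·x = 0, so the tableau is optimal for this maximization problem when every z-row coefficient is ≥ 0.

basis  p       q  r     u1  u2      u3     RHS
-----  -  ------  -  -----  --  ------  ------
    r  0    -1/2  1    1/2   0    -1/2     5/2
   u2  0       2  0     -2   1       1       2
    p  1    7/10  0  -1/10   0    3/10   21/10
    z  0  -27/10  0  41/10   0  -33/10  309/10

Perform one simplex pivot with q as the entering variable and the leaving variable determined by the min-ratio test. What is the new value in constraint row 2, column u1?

-1

Ratio test on column q — row 1: entry -1/2 ≤ 0; row 2: 2/2 = 1; row 3: (21/10)/(7/10) = 3. Minimum is 1 at row 2 (u2 leaves); pivot element 2.
Divide row 2 by 2; eliminate column q from the other rows.
In the new row 2, the u1 entry is the old entry divided by the pivot: (-2)/2 = -1.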